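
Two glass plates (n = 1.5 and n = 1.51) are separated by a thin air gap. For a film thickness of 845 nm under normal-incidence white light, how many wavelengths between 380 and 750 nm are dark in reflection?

2

Ray reflecting at the top interface goes from n = 1.5 toward n = 1.0: no phase shift.
Bottom surface (1.0 → 1.51): reflection off a higher-index medium gives a half-wave phase shift.
The two reflections differ by half a wavelength.
For weak reflection here: 2 n t = m λ.
λ = 2 n t / m = 1690 / m nm.
m=2: 845 nm (IR); m=3: 563 nm (visible); m=4: 423 nm (visible); m=5: 338 nm (UV).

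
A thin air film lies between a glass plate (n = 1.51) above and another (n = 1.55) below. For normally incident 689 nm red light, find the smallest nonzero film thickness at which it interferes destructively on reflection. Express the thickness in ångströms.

Top surface (1.51 → 1.0): reflection off a lower-index medium gives no phase shift.
Bottom surface (1.0 → 1.55): reflection off a higher-index medium gives a half-wave phase shift.
The two reflections differ by half a wavelength.
So the condition for destructive reflection is 2 n t = m λ.
Minimum nonzero at m = 1: t = λ / (2 n) = 689 / (2 × 1.0) = 345 nm.

3445 Å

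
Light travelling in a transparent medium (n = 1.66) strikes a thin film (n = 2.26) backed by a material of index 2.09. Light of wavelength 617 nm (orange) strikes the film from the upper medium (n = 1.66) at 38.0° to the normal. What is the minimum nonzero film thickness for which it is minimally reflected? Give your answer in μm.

0.153 μm

Ray reflecting at the top interface goes from n = 1.66 toward n = 2.26: a half-wave phase shift.
At the lower boundary (n = 2.26 to n = 2.09) the reflected ray undergoes no phase shift.
Exactly one π shift → a net half-wave offset.
With one net inversion, destructive interference in reflection requires 2 n t cos θ_r = m λ.
Snell's law: 1.66 sin 38.0° = 2.26 sin θ_r → sin θ_r = 0.452, cos θ_r = 0.892.
Minimum nonzero at m = 1: t = λ / (2 n cos θ_r) = 617 / (2 × 2.26 × 0.892) = 153 nm.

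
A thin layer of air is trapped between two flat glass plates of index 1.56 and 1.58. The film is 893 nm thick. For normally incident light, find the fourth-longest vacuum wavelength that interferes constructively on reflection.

510 nm

At the upper boundary (n = 1.56 to n = 1.0) the reflected ray undergoes no phase shift.
Ray reflecting at the bottom interface goes from n = 1.0 toward n = 1.58: a half-wave phase shift.
The two reflections differ by half a wavelength.
For strong reflection here: 2 n t = (m + ½) λ.
λ = 2 n t / (m + ½). The fourth-longest wavelength is m = 3: λ = 2 × 1.0 × 893 / 3.50 = 510 nm.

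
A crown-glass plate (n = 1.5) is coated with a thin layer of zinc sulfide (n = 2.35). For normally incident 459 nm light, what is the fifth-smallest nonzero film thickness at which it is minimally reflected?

At the upper boundary (n = 1.0 to n = 2.35) the reflected ray undergoes a half-wave phase shift.
At the lower boundary (n = 2.35 to n = 1.5) the reflected ray undergoes no phase shift.
The two reflections differ by half a wavelength.
With one net inversion, destructive interference in reflection requires 2 n t = m λ.
The fifth-smallest nonzero thickness corresponds to m = 5: t = m λ / (2 n) = 5.00 × 459 / (2 × 2.35) = 488 nm.

488 nm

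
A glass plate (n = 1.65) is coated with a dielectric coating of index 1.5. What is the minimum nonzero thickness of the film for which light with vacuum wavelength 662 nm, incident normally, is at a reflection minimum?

110 nm

At the upper boundary (n = 1.0 to n = 1.5) the reflected ray undergoes a half-wave phase shift.
Bottom surface (1.5 → 1.65): reflection off a higher-index medium gives a half-wave phase shift.
The two reflections carry the same phase change, so no net offset.
For weak reflection here: 2 n t = (m + ½) λ.
Minimum at m = 0: t = λ / (4 n) = 662 / (4 × 1.5) = 110 nm.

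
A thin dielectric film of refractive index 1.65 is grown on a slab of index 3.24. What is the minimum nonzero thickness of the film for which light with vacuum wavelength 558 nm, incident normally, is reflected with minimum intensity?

At the upper boundary (n = 1.0 to n = 1.65) the reflected ray undergoes a half-wave phase shift.
At the lower boundary (n = 1.65 to n = 3.24) the reflected ray undergoes a half-wave phase shift.
Zero or two π shifts → no net half-wave offset.
With no net inversion, destructive interference in reflection requires 2 n t = (m + ½) λ.
Minimum at m = 0: t = λ / (4 n) = 558 / (4 × 1.65) = 84.5 nm.

84.5 nm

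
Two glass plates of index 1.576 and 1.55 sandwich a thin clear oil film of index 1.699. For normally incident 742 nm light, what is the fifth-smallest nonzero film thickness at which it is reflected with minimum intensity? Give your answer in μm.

Ray reflecting at the top interface goes from n = 1.576 toward n = 1.699: a half-wave phase shift.
Ray reflecting at the bottom interface goes from n = 1.699 toward n = 1.55: no phase shift.
Net: one phase inversion between the two reflected rays.
For weak reflection here: 2 n t = m λ.
The fifth-smallest nonzero thickness corresponds to m = 5: t = m λ / (2 n) = 5.00 × 742 / (2 × 1.699) = 1092 nm.

1.09 μm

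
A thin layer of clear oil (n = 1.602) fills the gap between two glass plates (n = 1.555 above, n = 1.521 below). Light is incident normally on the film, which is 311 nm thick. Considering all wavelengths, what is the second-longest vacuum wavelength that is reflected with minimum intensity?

498 nm

Ray reflecting at the top interface goes from n = 1.555 toward n = 1.602: a half-wave phase shift.
Ray reflecting at the bottom interface goes from n = 1.602 toward n = 1.521: no phase shift.
Net: one phase inversion between the two reflected rays.
For minimum reflection here: 2 n t = m λ.
λ = 2 n t / m. The second-longest wavelength is m = 2: λ = 2 × 1.602 × 311 / 2.00 = 498 nm.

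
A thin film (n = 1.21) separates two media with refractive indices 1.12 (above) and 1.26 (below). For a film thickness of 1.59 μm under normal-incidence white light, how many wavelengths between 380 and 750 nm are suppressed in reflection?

At the upper boundary (n = 1.12 to n = 1.21) the reflected ray undergoes a half-wave phase shift.
Bottom surface (1.21 → 1.26): reflection off a higher-index medium gives a half-wave phase shift.
Zero or two π shifts → no net half-wave offset.
So the condition for destructive reflection is 2 n t = (m + ½) λ.
λ = 2 n t / (m + ½) = 3848 / (m + ½) nm.
m=4: 855 nm (IR); m=5: 700 nm (visible); m=6: 592 nm (visible); m=7: 513 nm (visible); m=8: 453 nm (visible); m=9: 405 nm (visible); m=10: 366 nm (UV).

5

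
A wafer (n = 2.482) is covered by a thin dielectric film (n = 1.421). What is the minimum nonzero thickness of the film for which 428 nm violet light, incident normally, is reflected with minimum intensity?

75.3 nm

At the upper boundary (n = 1.0 to n = 1.421) the reflected ray undergoes a half-wave phase shift.
At the lower boundary (n = 1.421 to n = 2.482) the reflected ray undergoes a half-wave phase shift.
Zero or two π shifts → no net half-wave offset.
So the condition for destructive reflection is 2 n t = (m + ½) λ.
Minimum at m = 0: t = λ / (4 n) = 428 / (4 × 1.421) = 75.3 nm.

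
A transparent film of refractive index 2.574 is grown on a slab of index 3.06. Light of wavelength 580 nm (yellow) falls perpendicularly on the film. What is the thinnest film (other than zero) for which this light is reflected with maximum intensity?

Top surface (1.0 → 2.574): reflection off a higher-index medium gives a half-wave phase shift.
At the lower boundary (n = 2.574 to n = 3.06) the reflected ray undergoes a half-wave phase shift.
Net: no relative phase inversion (both shifts match).
With no net inversion, constructive interference in reflection requires 2 n t = m λ.
Minimum nonzero at m = 1: t = λ / (2 n) = 580 / (2 × 2.574) = 113 nm.

113 nm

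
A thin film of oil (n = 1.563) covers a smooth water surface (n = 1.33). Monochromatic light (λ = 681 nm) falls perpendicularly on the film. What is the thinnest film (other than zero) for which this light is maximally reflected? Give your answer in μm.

0.109 μm

Top surface (1.0 → 1.563): reflection off a higher-index medium gives a half-wave phase shift.
Ray reflecting at the bottom interface goes from n = 1.563 toward n = 1.33: no phase shift.
Net: one phase inversion between the two reflected rays.
With one net inversion, constructive interference in reflection requires 2 n t = (m + ½) λ.
Minimum at m = 0: t = λ / (4 n) = 681 / (4 × 1.563) = 109 nm.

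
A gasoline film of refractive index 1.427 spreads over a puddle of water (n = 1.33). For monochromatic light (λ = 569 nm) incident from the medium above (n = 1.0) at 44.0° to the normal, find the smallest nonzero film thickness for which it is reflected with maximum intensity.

114 nm

Top surface (1.0 → 1.427): reflection off a higher-index medium gives a half-wave phase shift.
At the lower boundary (n = 1.427 to n = 1.33) the reflected ray undergoes no phase shift.
Exactly one π shift → a net half-wave offset.
For bright reflection here: 2 n t cos θ_r = (m + ½) λ.
Snell's law: 1.0 sin 44.0° = 1.427 sin θ_r → sin θ_r = 0.487, cos θ_r = 0.874.
Minimum at m = 0: t = λ / (4 n cos θ_r) = 569 / (4 × 1.427 × 0.874) = 114 nm.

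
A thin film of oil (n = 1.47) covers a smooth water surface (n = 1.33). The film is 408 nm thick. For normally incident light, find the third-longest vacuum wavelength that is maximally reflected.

480 nm

Ray reflecting at the top interface goes from n = 1.0 toward n = 1.47: a half-wave phase shift.
At the lower boundary (n = 1.47 to n = 1.33) the reflected ray undergoes no phase shift.
Net: one phase inversion between the two reflected rays.
So the condition for constructive reflection is 2 n t = (m + ½) λ.
λ = 2 n t / (m + ½). The third-longest wavelength is m = 2: λ = 2 × 1.47 × 408 / 2.50 = 480 nm.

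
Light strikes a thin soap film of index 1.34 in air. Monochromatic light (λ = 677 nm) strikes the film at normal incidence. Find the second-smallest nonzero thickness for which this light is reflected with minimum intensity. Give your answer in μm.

0.505 μm

Ray reflecting at the top interface goes from n = 1.0 toward n = 1.34: a half-wave phase shift.
Bottom surface (1.34 → 1.0): reflection off a lower-index medium gives no phase shift.
Exactly one π shift → a net half-wave offset.
For dark reflection here: 2 n t = m λ.
The second-smallest nonzero thickness corresponds to m = 2: t = m λ / (2 n) = 2.00 × 677 / (2 × 1.34) = 505 nm.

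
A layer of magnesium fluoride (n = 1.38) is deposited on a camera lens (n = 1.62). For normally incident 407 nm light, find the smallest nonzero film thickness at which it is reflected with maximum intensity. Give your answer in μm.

0.147 μm

At the upper boundary (n = 1.0 to n = 1.38) the reflected ray undergoes a half-wave phase shift.
Bottom surface (1.38 → 1.62): reflection off a higher-index medium gives a half-wave phase shift.
The two reflections carry the same phase change, so no net offset.
So the condition for constructive reflection is 2 n t = m λ.
Minimum nonzero at m = 1: t = λ / (2 n) = 407 / (2 × 1.38) = 147 nm.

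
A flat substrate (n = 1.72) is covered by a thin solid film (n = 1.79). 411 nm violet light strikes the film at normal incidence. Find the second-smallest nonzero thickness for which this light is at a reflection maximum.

172 nm

Top surface (1.0 → 1.79): reflection off a higher-index medium gives a half-wave phase shift.
Ray reflecting at the bottom interface goes from n = 1.79 toward n = 1.72: no phase shift.
Exactly one π shift → a net half-wave offset.
So the condition for constructive reflection is 2 n t = (m + ½) λ.
The second-smallest nonzero thickness corresponds to m = 1: t = (m + ½) λ / (2 n) = 1.50 × 411 / (2 × 1.79) = 172 nm.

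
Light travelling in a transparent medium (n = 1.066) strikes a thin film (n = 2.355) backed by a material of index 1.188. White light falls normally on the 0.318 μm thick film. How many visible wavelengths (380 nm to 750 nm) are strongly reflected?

2

Ray reflecting at the top interface goes from n = 1.066 toward n = 2.355: a half-wave phase shift.
Bottom surface (2.355 → 1.188): reflection off a lower-index medium gives no phase shift.
Net: one phase inversion between the two reflected rays.
With one net inversion, constructive interference in reflection requires 2 n t = (m + ½) λ.
λ = 2 n t / (m + ½) = 1498 / (m + ½) nm.
m=1: 999 nm (IR); m=2: 599 nm (visible); m=3: 428 nm (visible); m=4: 333 nm (UV).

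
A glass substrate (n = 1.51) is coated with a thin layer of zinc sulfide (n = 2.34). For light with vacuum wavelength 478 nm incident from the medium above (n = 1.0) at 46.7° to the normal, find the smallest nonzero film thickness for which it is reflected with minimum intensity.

At the upper boundary (n = 1.0 to n = 2.34) the reflected ray undergoes a half-wave phase shift.
At the lower boundary (n = 2.34 to n = 1.51) the reflected ray undergoes no phase shift.
The two reflections differ by half a wavelength.
With one net inversion, destructive interference in reflection requires 2 n t cos θ_r = m λ.
Snell's law: 1.0 sin 46.7° = 2.34 sin θ_r → sin θ_r = 0.311, cos θ_r = 0.950.
Minimum nonzero at m = 1: t = λ / (2 n cos θ_r) = 478 / (2 × 2.34 × 0.950) = 107 nm.

107 nm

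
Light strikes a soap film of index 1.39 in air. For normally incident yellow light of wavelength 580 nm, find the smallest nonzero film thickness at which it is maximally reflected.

At the upper boundary (n = 1.0 to n = 1.39) the reflected ray undergoes a half-wave phase shift.
Ray reflecting at the bottom interface goes from n = 1.39 toward n = 1.0: no phase shift.
Net: one phase inversion between the two reflected rays.
So the condition for constructive reflection is 2 n t = (m + ½) λ.
Minimum at m = 0: t = λ / (4 n) = 580 / (4 × 1.39) = 104 nm.

104 nm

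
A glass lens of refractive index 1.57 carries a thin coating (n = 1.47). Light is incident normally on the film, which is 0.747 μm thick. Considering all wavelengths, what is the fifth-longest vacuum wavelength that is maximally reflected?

439 nm

Ray reflecting at the top interface goes from n = 1.0 toward n = 1.47: a half-wave phase shift.
At the lower boundary (n = 1.47 to n = 1.57) the reflected ray undergoes a half-wave phase shift.
Zero or two π shifts → no net half-wave offset.
So the condition for constructive reflection is 2 n t = m λ.
λ = 2 n t / m. The fifth-longest wavelength is m = 5: λ = 2 × 1.47 × 747 / 5.00 = 439 nm.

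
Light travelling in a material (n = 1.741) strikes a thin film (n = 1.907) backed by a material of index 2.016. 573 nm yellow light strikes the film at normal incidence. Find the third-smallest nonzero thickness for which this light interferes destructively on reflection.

376 nm

Top surface (1.741 → 1.907): reflection off a higher-index medium gives a half-wave phase shift.
Ray reflecting at the bottom interface goes from n = 1.907 toward n = 2.016: a half-wave phase shift.
The two reflections carry the same phase change, so no net offset.
For weak reflection here: 2 n t = (m + ½) λ.
The third-smallest nonzero thickness corresponds to m = 2: t = (m + ½) λ / (2 n) = 2.50 × 573 / (2 × 1.907) = 376 nm.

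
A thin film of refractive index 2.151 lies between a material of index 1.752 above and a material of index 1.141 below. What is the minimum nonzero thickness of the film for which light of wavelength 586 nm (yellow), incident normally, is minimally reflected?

At the upper boundary (n = 1.752 to n = 2.151) the reflected ray undergoes a half-wave phase shift.
Bottom surface (2.151 → 1.141): reflection off a lower-index medium gives no phase shift.
The two reflections differ by half a wavelength.
So the condition for destructive reflection is 2 n t = m λ.
Minimum nonzero at m = 1: t = λ / (2 n) = 586 / (2 × 2.151) = 136 nm.

136 nm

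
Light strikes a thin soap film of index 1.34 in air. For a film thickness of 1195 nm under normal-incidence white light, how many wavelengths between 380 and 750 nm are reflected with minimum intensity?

4

Ray reflecting at the top interface goes from n = 1.0 toward n = 1.34: a half-wave phase shift.
Ray reflecting at the bottom interface goes from n = 1.34 toward n = 1.0: no phase shift.
The two reflections differ by half a wavelength.
With one net inversion, destructive interference in reflection requires 2 n t = m λ.
λ = 2 n t / m = 3203 / m nm.
m=4: 801 nm (IR); m=5: 641 nm (visible); m=6: 534 nm (visible); m=7: 458 nm (visible); m=8: 400 nm (visible); m=9: 356 nm (UV).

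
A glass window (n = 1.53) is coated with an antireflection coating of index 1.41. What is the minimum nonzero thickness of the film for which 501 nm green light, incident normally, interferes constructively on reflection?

Ray reflecting at the top interface goes from n = 1.0 toward n = 1.41: a half-wave phase shift.
At the lower boundary (n = 1.41 to n = 1.53) the reflected ray undergoes a half-wave phase shift.
The two reflections carry the same phase change, so no net offset.
So the condition for constructive reflection is 2 n t = m λ.
Minimum nonzero at m = 1: t = λ / (2 n) = 501 / (2 × 1.41) = 178 nm.

178 nm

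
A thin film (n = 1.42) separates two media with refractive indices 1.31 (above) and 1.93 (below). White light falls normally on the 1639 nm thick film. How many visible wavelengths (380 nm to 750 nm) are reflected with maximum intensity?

6

Ray reflecting at the top interface goes from n = 1.31 toward n = 1.42: a half-wave phase shift.
Ray reflecting at the bottom interface goes from n = 1.42 toward n = 1.93: a half-wave phase shift.
The two reflections carry the same phase change, so no net offset.
With no net inversion, constructive interference in reflection requires 2 n t = m λ.
λ = 2 n t / m = 4655 / m nm.
m=6: 776 nm (IR); m=7: 665 nm (visible); m=8: 582 nm (visible); m=9: 517 nm (visible); m=10: 465 nm (visible); m=11: 423 nm (visible); m=12: 388 nm (visible); m=13: 358 nm (UV).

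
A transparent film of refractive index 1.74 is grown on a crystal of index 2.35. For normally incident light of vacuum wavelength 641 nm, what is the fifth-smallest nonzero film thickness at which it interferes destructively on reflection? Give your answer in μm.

Ray reflecting at the top interface goes from n = 1.0 toward n = 1.74: a half-wave phase shift.
Ray reflecting at the bottom interface goes from n = 1.74 toward n = 2.35: a half-wave phase shift.
Net: no relative phase inversion (both shifts match).
For dark reflection here: 2 n t = (m + ½) λ.
The fifth-smallest nonzero thickness corresponds to m = 4: t = (m + ½) λ / (2 n) = 4.50 × 641 / (2 × 1.74) = 829 nm.

0.829 μm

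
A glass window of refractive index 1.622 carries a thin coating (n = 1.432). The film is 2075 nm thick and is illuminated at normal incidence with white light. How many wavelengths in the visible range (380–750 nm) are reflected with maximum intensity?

Ray reflecting at the top interface goes from n = 1.0 toward n = 1.432: a half-wave phase shift.
At the lower boundary (n = 1.432 to n = 1.622) the reflected ray undergoes a half-wave phase shift.
Zero or two π shifts → no net half-wave offset.
With no net inversion, constructive interference in reflection requires 2 n t = m λ.
λ = 2 n t / m = 5943 / m nm.
m=7: 849 nm (IR); m=8: 743 nm (visible); m=9: 660 nm (visible); m=10: 594 nm (visible); m=11: 540 nm (visible); m=12: 495 nm (visible); m=13: 457 nm (visible); m=14: 424 nm (visible); m=15: 396 nm (visible); m=16: 371 nm (UV).

8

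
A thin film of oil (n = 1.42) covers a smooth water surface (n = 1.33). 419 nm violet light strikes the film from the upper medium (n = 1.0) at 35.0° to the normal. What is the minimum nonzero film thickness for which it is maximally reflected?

At the upper boundary (n = 1.0 to n = 1.42) the reflected ray undergoes a half-wave phase shift.
Bottom surface (1.42 → 1.33): reflection off a lower-index medium gives no phase shift.
Net: one phase inversion between the two reflected rays.
With one net inversion, constructive interference in reflection requires 2 n t cos θ_r = (m + ½) λ.
Snell's law: 1.0 sin 35.0° = 1.42 sin θ_r → sin θ_r = 0.404, cos θ_r = 0.915.
Minimum at m = 0: t = λ / (4 n cos θ_r) = 419 / (4 × 1.42 × 0.915) = 80.6 nm.

80.6 nm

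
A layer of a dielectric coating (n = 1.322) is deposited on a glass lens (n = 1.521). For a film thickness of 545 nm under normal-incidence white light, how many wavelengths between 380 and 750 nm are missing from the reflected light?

2

At the upper boundary (n = 1.0 to n = 1.322) the reflected ray undergoes a half-wave phase shift.
Bottom surface (1.322 → 1.521): reflection off a higher-index medium gives a half-wave phase shift.
The two reflections carry the same phase change, so no net offset.
For dark reflection here: 2 n t = (m + ½) λ.
λ = 2 n t / (m + ½) = 1441 / (m + ½) nm.
m=1: 961 nm (IR); m=2: 576 nm (visible); m=3: 412 nm (visible); m=4: 320 nm (UV).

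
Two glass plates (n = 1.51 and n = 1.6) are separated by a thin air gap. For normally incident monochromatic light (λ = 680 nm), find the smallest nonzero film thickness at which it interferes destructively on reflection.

340 nm

Top surface (1.51 → 1.0): reflection off a lower-index medium gives no phase shift.
Bottom surface (1.0 → 1.6): reflection off a higher-index medium gives a half-wave phase shift.
Exactly one π shift → a net half-wave offset.
So the condition for destructive reflection is 2 n t = m λ.
Minimum nonzero at m = 1: t = λ / (2 n) = 680 / (2 × 1.0) = 340 nm.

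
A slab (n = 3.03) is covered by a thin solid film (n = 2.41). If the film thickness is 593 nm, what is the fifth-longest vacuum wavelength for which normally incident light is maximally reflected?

572 nm

Top surface (1.0 → 2.41): reflection off a higher-index medium gives a half-wave phase shift.
Bottom surface (2.41 → 3.03): reflection off a higher-index medium gives a half-wave phase shift.
The two reflections carry the same phase change, so no net offset.
So the condition for constructive reflection is 2 n t = m λ.
λ = 2 n t / m. The fifth-longest wavelength is m = 5: λ = 2 × 2.41 × 593 / 5.00 = 572 nm.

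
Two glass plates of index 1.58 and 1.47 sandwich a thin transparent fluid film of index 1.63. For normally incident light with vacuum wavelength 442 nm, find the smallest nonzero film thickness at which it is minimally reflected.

At the upper boundary (n = 1.58 to n = 1.63) the reflected ray undergoes a half-wave phase shift.
Ray reflecting at the bottom interface goes from n = 1.63 toward n = 1.47: no phase shift.
Exactly one π shift → a net half-wave offset.
So the condition for destructive reflection is 2 n t = m λ.
Minimum nonzero at m = 1: t = λ / (2 n) = 442 / (2 × 1.63) = 136 nm.

136 nm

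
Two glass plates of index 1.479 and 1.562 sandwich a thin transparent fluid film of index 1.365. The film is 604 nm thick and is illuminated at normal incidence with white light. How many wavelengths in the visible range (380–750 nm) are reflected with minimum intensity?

2

Top surface (1.479 → 1.365): reflection off a lower-index medium gives no phase shift.
At the lower boundary (n = 1.365 to n = 1.562) the reflected ray undergoes a half-wave phase shift.
Net: one phase inversion between the two reflected rays.
For dark reflection here: 2 n t = m λ.
λ = 2 n t / m = 1649 / m nm.
m=2: 824 nm (IR); m=3: 550 nm (visible); m=4: 412 nm (visible); m=5: 330 nm (UV).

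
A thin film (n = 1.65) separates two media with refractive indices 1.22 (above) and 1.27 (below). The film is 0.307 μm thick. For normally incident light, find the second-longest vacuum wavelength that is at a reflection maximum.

675 nm

Top surface (1.22 → 1.65): reflection off a higher-index medium gives a half-wave phase shift.
Ray reflecting at the bottom interface goes from n = 1.65 toward n = 1.27: no phase shift.
Exactly one π shift → a net half-wave offset.
So the condition for constructive reflection is 2 n t = (m + ½) λ.
λ = 2 n t / (m + ½). The second-longest wavelength is m = 1: λ = 2 × 1.65 × 307 / 1.50 = 675 nm.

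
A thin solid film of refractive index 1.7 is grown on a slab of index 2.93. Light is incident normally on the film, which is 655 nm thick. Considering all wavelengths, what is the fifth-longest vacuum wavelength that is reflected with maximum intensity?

445 nm

Top surface (1.0 → 1.7): reflection off a higher-index medium gives a half-wave phase shift.
Bottom surface (1.7 → 2.93): reflection off a higher-index medium gives a half-wave phase shift.
Net: no relative phase inversion (both shifts match).
For strong reflection here: 2 n t = m λ.
λ = 2 n t / m. The fifth-longest wavelength is m = 5: λ = 2 × 1.7 × 655 / 5.00 = 445 nm.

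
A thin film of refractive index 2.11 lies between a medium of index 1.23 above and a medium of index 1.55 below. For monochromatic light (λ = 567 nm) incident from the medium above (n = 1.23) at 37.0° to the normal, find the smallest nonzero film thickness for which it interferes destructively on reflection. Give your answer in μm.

0.143 μm

At the upper boundary (n = 1.23 to n = 2.11) the reflected ray undergoes a half-wave phase shift.
At the lower boundary (n = 2.11 to n = 1.55) the reflected ray undergoes no phase shift.
The two reflections differ by half a wavelength.
With one net inversion, destructive interference in reflection requires 2 n t cos θ_r = m λ.
Snell's law: 1.23 sin 37.0° = 2.11 sin θ_r → sin θ_r = 0.351, cos θ_r = 0.936.
Minimum nonzero at m = 1: t = λ / (2 n cos θ_r) = 567 / (2 × 2.11 × 0.936) = 143 nm.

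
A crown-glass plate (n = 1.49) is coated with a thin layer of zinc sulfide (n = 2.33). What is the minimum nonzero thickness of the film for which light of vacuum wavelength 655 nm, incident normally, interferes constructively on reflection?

70.3 nm

Top surface (1.0 → 2.33): reflection off a higher-index medium gives a half-wave phase shift.
At the lower boundary (n = 2.33 to n = 1.49) the reflected ray undergoes no phase shift.
Exactly one π shift → a net half-wave offset.
For strong reflection here: 2 n t = (m + ½) λ.
Minimum at m = 0: t = λ / (4 n) = 655 / (4 × 2.33) = 70.3 nm.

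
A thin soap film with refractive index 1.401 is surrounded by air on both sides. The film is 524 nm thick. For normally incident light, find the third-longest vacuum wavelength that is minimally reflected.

489 nm

Top surface (1.0 → 1.401): reflection off a higher-index medium gives a half-wave phase shift.
Bottom surface (1.401 → 1.0): reflection off a lower-index medium gives no phase shift.
Exactly one π shift → a net half-wave offset.
With one net inversion, destructive interference in reflection requires 2 n t = m λ.
λ = 2 n t / m. The third-longest wavelength is m = 3: λ = 2 × 1.401 × 524 / 3.00 = 489 nm.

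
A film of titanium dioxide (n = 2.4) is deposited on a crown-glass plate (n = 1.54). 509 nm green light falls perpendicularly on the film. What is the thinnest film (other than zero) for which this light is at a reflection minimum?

At the upper boundary (n = 1.0 to n = 2.4) the reflected ray undergoes a half-wave phase shift.
At the lower boundary (n = 2.4 to n = 1.54) the reflected ray undergoes no phase shift.
Net: one phase inversion between the two reflected rays.
So the condition for destructive reflection is 2 n t = m λ.
Minimum nonzero at m = 1: t = λ / (2 n) = 509 / (2 × 2.4) = 106 nm.

106 nm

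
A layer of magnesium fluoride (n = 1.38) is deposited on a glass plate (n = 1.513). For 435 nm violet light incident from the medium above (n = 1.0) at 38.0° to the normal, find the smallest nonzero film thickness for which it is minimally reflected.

88.1 nm

At the upper boundary (n = 1.0 to n = 1.38) the reflected ray undergoes a half-wave phase shift.
Bottom surface (1.38 → 1.513): reflection off a higher-index medium gives a half-wave phase shift.
Net: no relative phase inversion (both shifts match).
For minimum reflection here: 2 n t cos θ_r = (m + ½) λ.
Snell's law: 1.0 sin 38.0° = 1.38 sin θ_r → sin θ_r = 0.446, cos θ_r = 0.895.
Minimum at m = 0: t = λ / (4 n cos θ_r) = 435 / (4 × 1.38 × 0.895) = 88.1 nm.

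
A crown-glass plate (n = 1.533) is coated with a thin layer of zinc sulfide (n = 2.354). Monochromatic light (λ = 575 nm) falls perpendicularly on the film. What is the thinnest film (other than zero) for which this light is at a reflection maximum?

Ray reflecting at the top interface goes from n = 1.0 toward n = 2.354: a half-wave phase shift.
At the lower boundary (n = 2.354 to n = 1.533) the reflected ray undergoes no phase shift.
Exactly one π shift → a net half-wave offset.
For bright reflection here: 2 n t = (m + ½) λ.
Minimum at m = 0: t = λ / (4 n) = 575 / (4 × 2.354) = 61.1 nm.

61.1 nm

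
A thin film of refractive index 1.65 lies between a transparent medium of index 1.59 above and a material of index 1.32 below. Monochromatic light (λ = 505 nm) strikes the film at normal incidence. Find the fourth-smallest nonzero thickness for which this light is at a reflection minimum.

Top surface (1.59 → 1.65): reflection off a higher-index medium gives a half-wave phase shift.
Ray reflecting at the bottom interface goes from n = 1.65 toward n = 1.32: no phase shift.
Exactly one π shift → a net half-wave offset.
With one net inversion, destructive interference in reflection requires 2 n t = m λ.
The fourth-smallest nonzero thickness corresponds to m = 4: t = m λ / (2 n) = 4.00 × 505 / (2 × 1.65) = 612 nm.

612 nm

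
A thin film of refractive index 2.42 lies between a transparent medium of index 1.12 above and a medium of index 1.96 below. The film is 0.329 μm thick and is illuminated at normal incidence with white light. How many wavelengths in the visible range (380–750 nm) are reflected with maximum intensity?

At the upper boundary (n = 1.12 to n = 2.42) the reflected ray undergoes a half-wave phase shift.
Ray reflecting at the bottom interface goes from n = 2.42 toward n = 1.96: no phase shift.
The two reflections differ by half a wavelength.
With one net inversion, constructive interference in reflection requires 2 n t = (m + ½) λ.
λ = 2 n t / (m + ½) = 1592 / (m + ½) nm.
m=1: 1062 nm (IR); m=2: 637 nm (visible); m=3: 455 nm (visible); m=4: 354 nm (UV).

2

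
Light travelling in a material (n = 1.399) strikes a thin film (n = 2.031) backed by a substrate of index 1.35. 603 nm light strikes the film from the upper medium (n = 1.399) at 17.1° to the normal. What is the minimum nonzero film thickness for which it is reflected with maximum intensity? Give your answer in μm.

0.0758 μm

Ray reflecting at the top interface goes from n = 1.399 toward n = 2.031: a half-wave phase shift.
At the lower boundary (n = 2.031 to n = 1.35) the reflected ray undergoes no phase shift.
Net: one phase inversion between the two reflected rays.
For bright reflection here: 2 n t cos θ_r = (m + ½) λ.
Snell's law: 1.399 sin 17.1° = 2.031 sin θ_r → sin θ_r = 0.203, cos θ_r = 0.979.
Minimum at m = 0: t = λ / (4 n cos θ_r) = 603 / (4 × 2.031 × 0.979) = 75.8 nm.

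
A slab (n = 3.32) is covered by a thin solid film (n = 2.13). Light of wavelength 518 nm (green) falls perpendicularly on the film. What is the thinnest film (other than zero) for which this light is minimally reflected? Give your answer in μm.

At the upper boundary (n = 1.0 to n = 2.13) the reflected ray undergoes a half-wave phase shift.
Bottom surface (2.13 → 3.32): reflection off a higher-index medium gives a half-wave phase shift.
The two reflections carry the same phase change, so no net offset.
With no net inversion, destructive interference in reflection requires 2 n t = (m + ½) λ.
Minimum at m = 0: t = λ / (4 n) = 518 / (4 × 2.13) = 60.8 nm.

0.0608 μm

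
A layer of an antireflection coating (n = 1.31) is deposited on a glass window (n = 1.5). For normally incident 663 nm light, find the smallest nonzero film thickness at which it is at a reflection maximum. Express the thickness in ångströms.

At the upper boundary (n = 1.0 to n = 1.31) the reflected ray undergoes a half-wave phase shift.
Ray reflecting at the bottom interface goes from n = 1.31 toward n = 1.5: a half-wave phase shift.
The two reflections carry the same phase change, so no net offset.
With no net inversion, constructive interference in reflection requires 2 n t = m λ.
Minimum nonzero at m = 1: t = λ / (2 n) = 663 / (2 × 1.31) = 253 nm.

2531 Å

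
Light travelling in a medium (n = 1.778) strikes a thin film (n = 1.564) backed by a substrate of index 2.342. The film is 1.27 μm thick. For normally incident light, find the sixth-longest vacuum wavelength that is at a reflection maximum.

At the upper boundary (n = 1.778 to n = 1.564) the reflected ray undergoes no phase shift.
Bottom surface (1.564 → 2.342): reflection off a higher-index medium gives a half-wave phase shift.
Net: one phase inversion between the two reflected rays.
So the condition for constructive reflection is 2 n t = (m + ½) λ.
λ = 2 n t / (m + ½). The sixth-longest wavelength is m = 5: λ = 2 × 1.564 × 1270 / 5.50 = 722 nm.

722 nm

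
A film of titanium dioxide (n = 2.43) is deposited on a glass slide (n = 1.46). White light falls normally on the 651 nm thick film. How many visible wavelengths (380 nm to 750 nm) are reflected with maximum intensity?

4

At the upper boundary (n = 1.0 to n = 2.43) the reflected ray undergoes a half-wave phase shift.
Bottom surface (2.43 → 1.46): reflection off a lower-index medium gives no phase shift.
Net: one phase inversion between the two reflected rays.
For strong reflection here: 2 n t = (m + ½) λ.
λ = 2 n t / (m + ½) = 3164 / (m + ½) nm.
m=3: 904 nm (IR); m=4: 703 nm (visible); m=5: 575 nm (visible); m=6: 487 nm (visible); m=7: 422 nm (visible); m=8: 372 nm (UV).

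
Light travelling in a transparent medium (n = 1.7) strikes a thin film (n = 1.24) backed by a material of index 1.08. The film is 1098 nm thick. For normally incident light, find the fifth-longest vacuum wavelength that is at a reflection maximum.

545 nm

Top surface (1.7 → 1.24): reflection off a lower-index medium gives no phase shift.
Bottom surface (1.24 → 1.08): reflection off a lower-index medium gives no phase shift.
Zero or two π shifts → no net half-wave offset.
For maximum reflection here: 2 n t = m λ.
λ = 2 n t / m. The fifth-longest wavelength is m = 5: λ = 2 × 1.24 × 1098 / 5.00 = 545 nm.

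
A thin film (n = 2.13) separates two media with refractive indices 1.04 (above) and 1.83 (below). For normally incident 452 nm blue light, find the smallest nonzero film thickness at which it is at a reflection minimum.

106 nm

At the upper boundary (n = 1.04 to n = 2.13) the reflected ray undergoes a half-wave phase shift.
Bottom surface (2.13 → 1.83): reflection off a lower-index medium gives no phase shift.
The two reflections differ by half a wavelength.
For weak reflection here: 2 n t = m λ.
Minimum nonzero at m = 1: t = λ / (2 n) = 452 / (2 × 2.13) = 106 nm.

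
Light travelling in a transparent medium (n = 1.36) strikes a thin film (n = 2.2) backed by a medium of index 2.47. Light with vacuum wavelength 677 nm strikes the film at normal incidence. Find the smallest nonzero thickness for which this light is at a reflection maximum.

154 nm

Top surface (1.36 → 2.2): reflection off a higher-index medium gives a half-wave phase shift.
At the lower boundary (n = 2.2 to n = 2.47) the reflected ray undergoes a half-wave phase shift.
Zero or two π shifts → no net half-wave offset.
So the condition for constructive reflection is 2 n t = m λ.
The smallest nonzero thickness corresponds to m = 1: t = m λ / (2 n) = 1.00 × 677 / (2 × 2.2) = 154 nm.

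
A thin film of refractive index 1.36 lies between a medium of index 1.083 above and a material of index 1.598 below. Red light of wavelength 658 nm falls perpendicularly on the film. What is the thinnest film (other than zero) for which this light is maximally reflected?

242 nm

Ray reflecting at the top interface goes from n = 1.083 toward n = 1.36: a half-wave phase shift.
Ray reflecting at the bottom interface goes from n = 1.36 toward n = 1.598: a half-wave phase shift.
Net: no relative phase inversion (both shifts match).
For maximum reflection here: 2 n t = m λ.
Minimum nonzero at m = 1: t = λ / (2 n) = 658 / (2 × 1.36) = 242 nm.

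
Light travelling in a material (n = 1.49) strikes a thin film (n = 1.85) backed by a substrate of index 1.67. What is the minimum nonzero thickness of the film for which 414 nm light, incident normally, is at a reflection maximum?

Ray reflecting at the top interface goes from n = 1.49 toward n = 1.85: a half-wave phase shift.
Ray reflecting at the bottom interface goes from n = 1.85 toward n = 1.67: no phase shift.
Exactly one π shift → a net half-wave offset.
For strong reflection here: 2 n t = (m + ½) λ.
Minimum at m = 0: t = λ / (4 n) = 414 / (4 × 1.85) = 55.9 nm.

55.9 nm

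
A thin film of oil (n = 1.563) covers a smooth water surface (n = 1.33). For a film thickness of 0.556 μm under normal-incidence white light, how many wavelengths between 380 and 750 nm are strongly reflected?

3

Ray reflecting at the top interface goes from n = 1.0 toward n = 1.563: a half-wave phase shift.
At the lower boundary (n = 1.563 to n = 1.33) the reflected ray undergoes no phase shift.
The two reflections differ by half a wavelength.
For bright reflection here: 2 n t = (m + ½) λ.
λ = 2 n t / (m + ½) = 1738 / (m + ½) nm.
m=1: 1159 nm (IR); m=2: 695 nm (visible); m=3: 497 nm (visible); m=4: 386 nm (visible); m=5: 316 nm (UV).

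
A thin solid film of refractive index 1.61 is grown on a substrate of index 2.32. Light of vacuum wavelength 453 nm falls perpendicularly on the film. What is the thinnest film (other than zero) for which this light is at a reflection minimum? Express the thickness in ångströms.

At the upper boundary (n = 1.0 to n = 1.61) the reflected ray undergoes a half-wave phase shift.
Ray reflecting at the bottom interface goes from n = 1.61 toward n = 2.32: a half-wave phase shift.
The two reflections carry the same phase change, so no net offset.
So the condition for destructive reflection is 2 n t = (m + ½) λ.
Minimum at m = 0: t = λ / (4 n) = 453 / (4 × 1.61) = 70.3 nm.

703 Å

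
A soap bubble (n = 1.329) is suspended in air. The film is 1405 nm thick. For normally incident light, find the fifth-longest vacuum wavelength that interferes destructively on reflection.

747 nm

Ray reflecting at the top interface goes from n = 1.0 toward n = 1.329: a half-wave phase shift.
Bottom surface (1.329 → 1.0): reflection off a lower-index medium gives no phase shift.
Exactly one π shift → a net half-wave offset.
With one net inversion, destructive interference in reflection requires 2 n t = m λ.
λ = 2 n t / m. The fifth-longest wavelength is m = 5: λ = 2 × 1.329 × 1405 / 5.00 = 747 nm.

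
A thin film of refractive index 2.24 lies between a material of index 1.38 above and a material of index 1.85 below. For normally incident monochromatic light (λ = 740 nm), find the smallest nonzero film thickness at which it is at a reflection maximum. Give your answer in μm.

Top surface (1.38 → 2.24): reflection off a higher-index medium gives a half-wave phase shift.
Bottom surface (2.24 → 1.85): reflection off a lower-index medium gives no phase shift.
Exactly one π shift → a net half-wave offset.
So the condition for constructive reflection is 2 n t = (m + ½) λ.
Minimum at m = 0: t = λ / (4 n) = 740 / (4 × 2.24) = 82.6 nm.

0.0826 μm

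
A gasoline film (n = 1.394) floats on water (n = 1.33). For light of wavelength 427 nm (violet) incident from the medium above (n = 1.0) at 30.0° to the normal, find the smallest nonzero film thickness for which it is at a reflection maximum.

82.0 nm

Top surface (1.0 → 1.394): reflection off a higher-index medium gives a half-wave phase shift.
At the lower boundary (n = 1.394 to n = 1.33) the reflected ray undergoes no phase shift.
The two reflections differ by half a wavelength.
So the condition for constructive reflection is 2 n t cos θ_r = (m + ½) λ.
Snell's law: 1.0 sin 30.0° = 1.394 sin θ_r → sin θ_r = 0.359, cos θ_r = 0.933.
Minimum at m = 0: t = λ / (4 n cos θ_r) = 427 / (4 × 1.394 × 0.933) = 82.0 nm.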